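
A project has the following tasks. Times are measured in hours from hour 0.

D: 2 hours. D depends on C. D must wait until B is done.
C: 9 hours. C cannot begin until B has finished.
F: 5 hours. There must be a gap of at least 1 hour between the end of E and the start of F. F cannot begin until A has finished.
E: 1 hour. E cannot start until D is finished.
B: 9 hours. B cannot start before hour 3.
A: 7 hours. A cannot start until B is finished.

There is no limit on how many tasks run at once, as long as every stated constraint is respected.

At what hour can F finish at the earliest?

B cannot begin until its own release at hour 3. It runs from hour 3 to 3 + 9 = hour 12.
C cannot begin until B (finishes hour 12). It runs from hour 12 to 12 + 9 = hour 21.
D needs all of C (finishes hour 21); B (finishes hour 12). That puts its earliest start at hour 21; it finishes at 21 + 2 = hour 23.
E cannot begin until D (finishes hour 23). It runs from hour 23 to 23 + 1 = hour 24.
A waits on B (finishes hour 12), so it starts at hour 12 and finishes at 12 + 7 = hour 19.
F cannot start until E (finishes hour 24, plus 1-hour gap → hour 25); A (finishes hour 19). The controlling bound is hour 25, so F finishes at 25 + 5 = hour 30.

30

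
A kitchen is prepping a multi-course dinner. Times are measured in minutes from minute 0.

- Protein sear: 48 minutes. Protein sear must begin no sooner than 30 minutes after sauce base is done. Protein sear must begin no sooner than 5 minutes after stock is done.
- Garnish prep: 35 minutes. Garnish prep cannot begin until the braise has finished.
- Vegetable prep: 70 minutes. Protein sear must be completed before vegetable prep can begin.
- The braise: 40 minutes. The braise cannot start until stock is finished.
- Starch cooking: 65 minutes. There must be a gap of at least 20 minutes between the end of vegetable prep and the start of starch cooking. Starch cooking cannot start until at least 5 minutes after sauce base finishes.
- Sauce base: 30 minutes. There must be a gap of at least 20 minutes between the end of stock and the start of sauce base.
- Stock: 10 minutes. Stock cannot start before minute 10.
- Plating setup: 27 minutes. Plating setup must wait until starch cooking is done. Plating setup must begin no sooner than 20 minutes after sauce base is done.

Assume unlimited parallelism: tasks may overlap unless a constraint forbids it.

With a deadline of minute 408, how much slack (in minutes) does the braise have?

313

Stock waits on its own release at minute 10, so it starts at minute 10 and finishes at 10 + 10 = minute 20.
The braise cannot begin until stock (finishes minute 20). It runs from minute 20 to 20 + 40 = minute 60.

Working backward from the deadline:
Garnish prep must finish by minute 408; it takes 35 minutes, so it must start by 408 − 35 = minute 373.
The braise must finish before garnish prep (must start by minute 373). With a 40-minute duration, the braise must start by 373 − 40 = minute 333.
So the braise can start as early as minute 20 and as late as minute 333, giving 333 − 20 = 313 minutes of slack.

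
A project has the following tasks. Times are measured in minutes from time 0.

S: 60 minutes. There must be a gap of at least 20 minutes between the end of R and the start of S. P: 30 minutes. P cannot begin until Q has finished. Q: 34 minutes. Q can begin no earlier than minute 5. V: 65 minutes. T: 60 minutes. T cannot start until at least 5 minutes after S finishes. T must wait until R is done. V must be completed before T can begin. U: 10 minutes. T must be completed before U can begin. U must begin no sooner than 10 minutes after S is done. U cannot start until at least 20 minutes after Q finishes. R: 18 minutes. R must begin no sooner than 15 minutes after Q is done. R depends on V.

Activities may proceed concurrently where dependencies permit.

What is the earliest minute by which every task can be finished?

238

V can start immediately at minute 0; it finishes at minute 65.
Q waits on its own release at minute 5, so it starts at minute 5 and finishes at 5 + 34 = minute 39.
R cannot start until Q (finishes minute 39, plus 15-minute gap → minute 54); V (finishes minute 65). The controlling bound is minute 65, so R finishes at 65 + 18 = minute 83.
S cannot begin until R (finishes minute 83, plus 20-minute gap → minute 103). It runs from minute 103 to 103 + 60 = minute 163.
T has to wait for S (finishes minute 163, plus 5-minute gap → minute 168); R (finishes minute 83); V (finishes minute 65). The latest of these is minute 168, so T runs minute 168 to 168 + 60 = minute 228.
U needs all of T (finishes minute 228); S (finishes minute 163, plus 10-minute gap → minute 173); Q (finishes minute 39, plus 20-minute gap → minute 59). That puts its earliest start at minute 228; it finishes at 228 + 10 = minute 238.
P cannot begin until Q (finishes minute 39). It runs from minute 39 to 39 + 30 = minute 69.
All tasks are finished once the last one completes. Finish times: P at 69, Q at 39, R at 83, S at 163, T at 228, U at 238, V at 65. The latest is minute 238.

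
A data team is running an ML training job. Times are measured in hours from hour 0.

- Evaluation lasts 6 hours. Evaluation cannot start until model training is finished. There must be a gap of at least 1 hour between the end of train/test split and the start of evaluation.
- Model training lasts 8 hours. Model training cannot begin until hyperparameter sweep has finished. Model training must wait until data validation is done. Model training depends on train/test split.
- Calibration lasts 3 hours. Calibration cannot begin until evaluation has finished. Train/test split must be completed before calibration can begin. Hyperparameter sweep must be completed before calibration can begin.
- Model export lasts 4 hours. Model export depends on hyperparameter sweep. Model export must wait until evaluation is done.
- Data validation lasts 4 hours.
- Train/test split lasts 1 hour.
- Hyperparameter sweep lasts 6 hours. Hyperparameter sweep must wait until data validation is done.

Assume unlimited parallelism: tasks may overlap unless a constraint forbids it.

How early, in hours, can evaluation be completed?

Train/test split has no prerequisites, so it starts at hour 0 and finishes at hour 1.
Data validation can start immediately at hour 0; it finishes at hour 4.
Hyperparameter sweep waits on data validation (finishes hour 4), so it starts at hour 4 and finishes at 4 + 6 = hour 10.
For model training: hyperparameter sweep (finishes hour 10); data validation (finishes hour 4); train/test split (finishes hour 1). Taking the maximum gives a start of hour 10, and it finishes at 10 + 8 = hour 18.
Evaluation has to wait for model training (finishes hour 18); train/test split (finishes hour 1, plus 1-hour gap → hour 2). The latest of these is hour 18, so evaluation runs hour 18 to 18 + 6 = hour 24.

24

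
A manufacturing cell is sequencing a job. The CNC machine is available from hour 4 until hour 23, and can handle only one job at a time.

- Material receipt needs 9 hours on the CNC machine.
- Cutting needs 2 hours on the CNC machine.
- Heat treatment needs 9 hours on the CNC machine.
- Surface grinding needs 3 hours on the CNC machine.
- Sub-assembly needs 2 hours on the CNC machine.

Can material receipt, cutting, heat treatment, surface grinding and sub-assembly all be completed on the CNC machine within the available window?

No

The CNC machine window is 23 − 4 = 19 hours.
Running back to back, the jobs need 9 + 2 + 9 + 3 + 2 = 25 hours on the CNC machine.
Since 25 > 19, they cannot all fit.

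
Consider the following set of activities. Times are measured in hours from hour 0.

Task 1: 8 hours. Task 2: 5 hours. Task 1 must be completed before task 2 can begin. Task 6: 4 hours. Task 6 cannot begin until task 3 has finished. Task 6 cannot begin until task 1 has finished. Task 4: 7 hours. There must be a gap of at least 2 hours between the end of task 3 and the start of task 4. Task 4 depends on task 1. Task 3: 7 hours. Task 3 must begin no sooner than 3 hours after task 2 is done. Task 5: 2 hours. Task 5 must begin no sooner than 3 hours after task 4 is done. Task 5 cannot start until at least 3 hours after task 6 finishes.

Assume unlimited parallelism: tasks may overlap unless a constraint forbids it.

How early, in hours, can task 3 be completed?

23

Nothing blocks task 1, so it runs from hour 0 to hour 8.
Task 2 cannot begin until task 1 (finishes hour 8). It runs from hour 8 to 8 + 5 = hour 13.
Task 3 cannot begin until task 2 (finishes hour 13, plus 3-hour gap → hour 16). It runs from hour 16 to 16 + 7 = hour 23.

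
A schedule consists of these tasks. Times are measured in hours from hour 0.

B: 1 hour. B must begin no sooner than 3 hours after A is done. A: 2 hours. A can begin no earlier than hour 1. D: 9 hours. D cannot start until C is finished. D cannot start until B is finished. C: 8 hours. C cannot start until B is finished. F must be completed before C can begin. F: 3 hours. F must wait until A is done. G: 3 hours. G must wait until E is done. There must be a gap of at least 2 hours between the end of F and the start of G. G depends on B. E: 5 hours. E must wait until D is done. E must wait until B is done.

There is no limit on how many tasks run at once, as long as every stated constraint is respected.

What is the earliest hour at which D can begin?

15

After its own release at hour 1, A can start at hour 1 and finishes at hour 3.
After A (finishes hour 3), F can start at hour 3 and finishes at hour 6.
B waits on A (finishes hour 3, plus 3-hour gap → hour 6), so it starts at hour 6 and finishes at 6 + 1 = hour 7.
For C: B (finishes hour 7); F (finishes hour 6). Taking the maximum gives a start of hour 7, and it finishes at 7 + 8 = hour 15.
D waits on C (finishes hour 15); B (finishes hour 7). The latest of these is hour 15, which is the earliest D can start.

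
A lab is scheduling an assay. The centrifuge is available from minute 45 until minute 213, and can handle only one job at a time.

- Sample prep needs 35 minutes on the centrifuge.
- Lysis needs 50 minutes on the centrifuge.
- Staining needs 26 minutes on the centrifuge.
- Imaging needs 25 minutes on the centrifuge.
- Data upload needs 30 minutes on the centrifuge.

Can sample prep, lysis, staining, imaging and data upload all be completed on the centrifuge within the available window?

Yes

The centrifuge window is 213 − 45 = 168 minutes.
Running back to back, the jobs need 35 + 50 + 26 + 25 + 30 = 166 minutes on the centrifuge.
Since 166 ≤ 168, they fit within the window.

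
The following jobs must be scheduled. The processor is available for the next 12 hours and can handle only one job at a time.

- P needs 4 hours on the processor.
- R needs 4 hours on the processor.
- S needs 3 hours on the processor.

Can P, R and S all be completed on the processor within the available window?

Yes

Running back to back, the jobs need 4 + 4 + 3 = 11 hours on the processor.
Since 11 ≤ 12, they fit within the window.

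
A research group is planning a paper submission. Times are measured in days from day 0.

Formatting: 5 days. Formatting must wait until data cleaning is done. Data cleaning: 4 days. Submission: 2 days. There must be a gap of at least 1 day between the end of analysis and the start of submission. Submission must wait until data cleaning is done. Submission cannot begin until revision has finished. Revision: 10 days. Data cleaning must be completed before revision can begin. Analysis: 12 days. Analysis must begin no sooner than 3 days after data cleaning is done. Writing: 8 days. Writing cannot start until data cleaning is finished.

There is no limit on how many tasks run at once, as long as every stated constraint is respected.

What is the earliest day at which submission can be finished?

Data cleaning has no prerequisites, so it starts at day 0 and finishes at day 4.
Revision waits on data cleaning (finishes day 4), so it starts at day 4 and finishes at 4 + 10 = day 14.
Analysis cannot begin until data cleaning (finishes day 4, plus 3-day gap → day 7). It runs from day 7 to 7 + 12 = day 19.
Submission cannot start until analysis (finishes day 19, plus 1-day gap → day 20); data cleaning (finishes day 4); revision (finishes day 14). The controlling bound is day 20, so submission finishes at 20 + 2 = day 22.

22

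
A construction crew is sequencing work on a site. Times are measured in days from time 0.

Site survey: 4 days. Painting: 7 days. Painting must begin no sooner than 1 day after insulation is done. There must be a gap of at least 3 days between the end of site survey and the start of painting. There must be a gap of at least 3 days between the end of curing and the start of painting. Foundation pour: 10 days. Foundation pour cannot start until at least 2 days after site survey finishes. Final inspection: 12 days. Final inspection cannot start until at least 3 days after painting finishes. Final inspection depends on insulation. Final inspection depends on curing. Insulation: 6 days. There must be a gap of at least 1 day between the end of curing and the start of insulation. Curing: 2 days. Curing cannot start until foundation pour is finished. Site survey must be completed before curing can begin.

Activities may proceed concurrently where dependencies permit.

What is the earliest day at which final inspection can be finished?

Site survey has no prerequisites, so it starts at day 0 and finishes at day 4.
Foundation pour cannot begin until site survey (finishes day 4, plus 2-day gap → day 6). It runs from day 6 to 6 + 10 = day 16.
Curing cannot start until foundation pour (finishes day 16); site survey (finishes day 4). The controlling bound is day 16, so curing finishes at 16 + 2 = day 18.
Insulation waits on curing (finishes day 18, plus 1-day gap → day 19), so it starts at day 19 and finishes at 19 + 6 = day 25.
For painting: insulation (finishes day 25, plus 1-day gap → day 26); site survey (finishes day 4, plus 3-day gap → day 7); curing (finishes day 18, plus 3-day gap → day 21). Taking the maximum gives a start of day 26, and it finishes at 26 + 7 = day 33.
Final inspection has to wait for painting (finishes day 33, plus 3-day gap → day 36); insulation (finishes day 25); curing (finishes day 18). The latest of these is day 36, so final inspection runs day 36 to 36 + 12 = day 48.

48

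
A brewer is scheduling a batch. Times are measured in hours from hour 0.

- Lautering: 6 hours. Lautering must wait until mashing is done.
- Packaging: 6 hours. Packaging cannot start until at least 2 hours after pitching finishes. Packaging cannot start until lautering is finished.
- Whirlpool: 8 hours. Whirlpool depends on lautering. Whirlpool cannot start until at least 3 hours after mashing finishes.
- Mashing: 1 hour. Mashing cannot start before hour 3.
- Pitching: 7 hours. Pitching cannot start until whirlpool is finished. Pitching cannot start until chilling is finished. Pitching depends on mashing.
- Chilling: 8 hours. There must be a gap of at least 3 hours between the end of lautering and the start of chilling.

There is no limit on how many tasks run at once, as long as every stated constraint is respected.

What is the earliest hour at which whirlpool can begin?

10

Mashing cannot begin until its own release at hour 3. It runs from hour 3 to 3 + 1 = hour 4.
Lautering cannot begin until mashing (finishes hour 4). It runs from hour 4 to 4 + 6 = hour 10.
Whirlpool waits on lautering (finishes hour 10); mashing (finishes hour 4, plus 3-hour gap → hour 7). The latest of these is hour 10, which is the earliest whirlpool can start.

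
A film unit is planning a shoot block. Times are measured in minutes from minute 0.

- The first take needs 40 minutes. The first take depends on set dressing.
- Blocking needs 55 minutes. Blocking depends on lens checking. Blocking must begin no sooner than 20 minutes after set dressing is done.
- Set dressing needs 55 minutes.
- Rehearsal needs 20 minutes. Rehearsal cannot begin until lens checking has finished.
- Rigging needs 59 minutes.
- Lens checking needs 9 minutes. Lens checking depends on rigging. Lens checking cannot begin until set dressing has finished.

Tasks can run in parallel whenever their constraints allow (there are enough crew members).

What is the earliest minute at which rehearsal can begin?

68

Set dressing has no prerequisites, so it starts at minute 0 and finishes at minute 55.
Rigging can start immediately at minute 0; it finishes at minute 59.
Lens checking has to wait for rigging (finishes minute 59); set dressing (finishes minute 55). The latest of these is minute 59, so lens checking runs minute 59 to 59 + 9 = minute 68.
Rehearsal waits on lens checking (finishes minute 68), so the earliest it can start is minute 68.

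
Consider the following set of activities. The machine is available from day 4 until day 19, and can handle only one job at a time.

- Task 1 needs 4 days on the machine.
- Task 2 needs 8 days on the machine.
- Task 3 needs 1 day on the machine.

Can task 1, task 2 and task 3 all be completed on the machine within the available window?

Yes

The machine window is 19 − 4 = 15 days.
Running back to back, the jobs need 4 + 8 + 1 = 13 days on the machine.
Since 13 ≤ 15, they fit within the window.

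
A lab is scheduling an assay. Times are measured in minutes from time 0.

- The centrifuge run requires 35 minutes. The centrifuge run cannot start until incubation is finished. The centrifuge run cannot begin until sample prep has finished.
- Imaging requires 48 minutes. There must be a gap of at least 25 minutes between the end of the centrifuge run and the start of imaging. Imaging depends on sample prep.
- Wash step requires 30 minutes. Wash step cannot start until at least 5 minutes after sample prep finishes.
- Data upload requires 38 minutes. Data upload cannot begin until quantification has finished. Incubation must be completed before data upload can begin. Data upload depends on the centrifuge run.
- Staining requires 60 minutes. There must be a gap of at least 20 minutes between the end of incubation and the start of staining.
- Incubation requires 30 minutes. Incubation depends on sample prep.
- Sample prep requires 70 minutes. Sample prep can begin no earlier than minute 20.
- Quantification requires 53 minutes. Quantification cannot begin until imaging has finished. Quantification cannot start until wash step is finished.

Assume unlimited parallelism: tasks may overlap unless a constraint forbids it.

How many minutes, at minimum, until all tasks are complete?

319

Sample prep waits on its own release at minute 20, so it starts at minute 20 and finishes at 20 + 70 = minute 90.
After sample prep (finishes minute 90, plus 5-minute gap → minute 95), wash step can start at minute 95 and finishes at minute 125.
After sample prep (finishes minute 90), incubation can start at minute 90 and finishes at minute 120.
Staining waits on incubation (finishes minute 120, plus 20-minute gap → minute 140), so it starts at minute 140 and finishes at 140 + 60 = minute 200.
The centrifuge run needs all of incubation (finishes minute 120); sample prep (finishes minute 90). That puts its earliest start at minute 120; it finishes at 120 + 35 = minute 155.
Imaging needs all of the centrifuge run (finishes minute 155, plus 25-minute gap → minute 180); sample prep (finishes minute 90). That puts its earliest start at minute 180; it finishes at 180 + 48 = minute 228.
Quantification has to wait for imaging (finishes minute 228); wash step (finishes minute 125). The latest of these is minute 228, so quantification runs minute 228 to 228 + 53 = minute 281.
For data upload: quantification (finishes minute 281); incubation (finishes minute 120); the centrifuge run (finishes minute 155). Taking the maximum gives a start of minute 281, and it finishes at 281 + 38 = minute 319.
All tasks are finished once the last one completes. Finish times: Sample prep at 90, Incubation at 120, The centrifuge run at 155, Wash step at 125, Staining at 200, Imaging at 228, Quantification at 281, Data upload at 319. The latest is minute 319.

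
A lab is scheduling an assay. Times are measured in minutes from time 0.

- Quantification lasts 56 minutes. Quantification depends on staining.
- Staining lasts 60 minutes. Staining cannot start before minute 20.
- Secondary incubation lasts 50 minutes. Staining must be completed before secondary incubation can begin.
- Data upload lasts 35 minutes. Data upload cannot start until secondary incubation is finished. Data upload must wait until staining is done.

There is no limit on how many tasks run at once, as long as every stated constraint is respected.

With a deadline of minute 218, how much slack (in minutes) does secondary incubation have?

Staining cannot begin until its own release at minute 20. It runs from minute 20 to 20 + 60 = minute 80.
After staining (finishes minute 80), secondary incubation can start at minute 80 and finishes at minute 130.

Working backward from the deadline:
Data upload has no dependents, so it just needs to finish by minute 218. Starting by 218 − 35 = minute 183 achieves that.
Secondary incubation must finish before data upload (must start by minute 183). With a 50-minute duration, secondary incubation must start by 183 − 50 = minute 133.
So secondary incubation can start as early as minute 80 and as late as minute 133, giving 133 − 80 = 53 minutes of slack.

53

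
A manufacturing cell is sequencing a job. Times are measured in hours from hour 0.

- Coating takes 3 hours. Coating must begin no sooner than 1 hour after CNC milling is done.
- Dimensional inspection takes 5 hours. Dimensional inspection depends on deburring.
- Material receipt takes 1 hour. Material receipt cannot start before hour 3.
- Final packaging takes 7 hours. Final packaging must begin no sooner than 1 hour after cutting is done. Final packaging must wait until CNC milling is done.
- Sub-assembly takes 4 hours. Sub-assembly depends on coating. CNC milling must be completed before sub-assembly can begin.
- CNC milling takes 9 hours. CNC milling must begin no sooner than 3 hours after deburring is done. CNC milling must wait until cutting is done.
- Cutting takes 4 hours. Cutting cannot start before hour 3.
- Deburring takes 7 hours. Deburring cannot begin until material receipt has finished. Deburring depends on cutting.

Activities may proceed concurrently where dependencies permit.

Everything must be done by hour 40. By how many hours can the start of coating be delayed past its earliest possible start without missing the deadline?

6

After its own release at hour 3, cutting can start at hour 3 and finishes at hour 7.
Material receipt cannot begin until its own release at hour 3. It runs from hour 3 to 3 + 1 = hour 4.
Deburring cannot start until material receipt (finishes hour 4); cutting (finishes hour 7). The controlling bound is hour 7, so deburring finishes at 7 + 7 = hour 14.
CNC milling needs all of deburring (finishes hour 14, plus 3-hour gap → hour 17); cutting (finishes hour 7). That puts its earliest start at hour 17; it finishes at 17 + 9 = hour 26.
After CNC milling (finishes hour 26, plus 1-hour gap → hour 27), coating can start at hour 27 and finishes at hour 30.

Working backward from the deadline:
To finish by hour 40, sub-assembly (duration 4) must start no later than hour 36.
Coating has to be done before sub-assembly (must start by hour 36). That means finishing by hour 36, i.e. starting by 36 − 3 = hour 33.
So coating can start as early as hour 27 and as late as hour 33, giving 33 − 27 = 6 hours of slack.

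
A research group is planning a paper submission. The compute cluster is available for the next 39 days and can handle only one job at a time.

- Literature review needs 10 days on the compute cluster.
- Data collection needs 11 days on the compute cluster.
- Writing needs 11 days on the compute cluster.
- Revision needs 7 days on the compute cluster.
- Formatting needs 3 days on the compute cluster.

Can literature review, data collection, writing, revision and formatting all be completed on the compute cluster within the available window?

Running back to back, the jobs need 10 + 11 + 11 + 7 + 3 = 42 days on the compute cluster.
Since 42 > 39, they cannot all fit.

No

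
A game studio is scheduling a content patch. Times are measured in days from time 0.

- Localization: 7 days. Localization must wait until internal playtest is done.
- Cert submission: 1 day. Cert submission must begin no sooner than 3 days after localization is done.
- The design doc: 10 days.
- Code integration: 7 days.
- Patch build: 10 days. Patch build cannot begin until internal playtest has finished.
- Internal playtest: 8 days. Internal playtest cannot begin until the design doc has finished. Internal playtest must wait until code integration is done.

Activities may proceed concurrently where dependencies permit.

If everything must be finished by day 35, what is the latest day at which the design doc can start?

6

Nothing follows cert submission; the deadline of day 35 is its only limit. It must start by 35 − 1 = day 34.
Since cert submission (must start by day 34, minus 3-day gap → day 31) depends on it, localization must finish by day 31. Backing off its 7-day duration gives a latest start of day 24.
To finish by day 35, patch build (duration 10) must start no later than day 25.
Internal playtest has several dependents: localization (must start by day 24); patch build (must start by day 25). The earliest of those limits is day 24, so internal playtest must start by 24 − 8 = day 16.
The design doc feeds into internal playtest (must start by day 16); so the design doc must finish by day 16 and therefore start by day 6.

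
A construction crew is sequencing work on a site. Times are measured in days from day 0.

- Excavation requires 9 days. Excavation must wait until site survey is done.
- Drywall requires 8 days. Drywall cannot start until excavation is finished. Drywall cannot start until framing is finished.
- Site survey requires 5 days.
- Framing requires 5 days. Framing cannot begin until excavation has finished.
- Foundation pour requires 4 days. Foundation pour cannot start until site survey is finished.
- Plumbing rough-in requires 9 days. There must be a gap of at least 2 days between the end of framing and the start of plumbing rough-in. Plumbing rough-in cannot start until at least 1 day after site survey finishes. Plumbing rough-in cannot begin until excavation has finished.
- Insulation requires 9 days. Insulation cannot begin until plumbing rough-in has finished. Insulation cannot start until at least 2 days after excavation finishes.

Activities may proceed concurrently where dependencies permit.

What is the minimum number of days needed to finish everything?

39

Nothing blocks site survey, so it runs from day 0 to day 5.
Foundation pour waits on site survey (finishes day 5), so it starts at day 5 and finishes at 5 + 4 = day 9.
Excavation waits on site survey (finishes day 5), so it starts at day 5 and finishes at 5 + 9 = day 14.
Framing cannot begin until excavation (finishes day 14). It runs from day 14 to 14 + 5 = day 19.
Drywall cannot start until excavation (finishes day 14); framing (finishes day 19). The controlling bound is day 19, so drywall finishes at 19 + 8 = day 27.
Plumbing rough-in has to wait for framing (finishes day 19, plus 2-day gap → day 21); site survey (finishes day 5, plus 1-day gap → day 6); excavation (finishes day 14). The latest of these is day 21, so plumbing rough-in runs day 21 to 21 + 9 = day 30.
For insulation: plumbing rough-in (finishes day 30); excavation (finishes day 14, plus 2-day gap → day 16). Taking the maximum gives a start of day 30, and it finishes at 30 + 9 = day 39.
All tasks are finished once the last one completes. Finish times: Site survey at 5, Excavation at 14, Foundation pour at 9, Framing at 19, Plumbing rough-in at 30, Insulation at 39, Drywall at 27. The latest is day 39.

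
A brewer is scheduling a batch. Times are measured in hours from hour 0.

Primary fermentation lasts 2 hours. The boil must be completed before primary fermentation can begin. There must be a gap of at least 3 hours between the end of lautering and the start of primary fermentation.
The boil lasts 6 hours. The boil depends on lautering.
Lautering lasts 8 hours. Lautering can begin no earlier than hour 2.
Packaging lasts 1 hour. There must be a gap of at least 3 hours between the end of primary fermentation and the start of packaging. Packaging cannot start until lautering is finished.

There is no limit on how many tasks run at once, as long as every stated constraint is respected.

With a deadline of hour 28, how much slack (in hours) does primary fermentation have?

Lautering waits on its own release at hour 2, so it starts at hour 2 and finishes at 2 + 8 = hour 10.
After lautering (finishes hour 10), the boil can start at hour 10 and finishes at hour 16.
Primary fermentation cannot start until the boil (finishes hour 16); lautering (finishes hour 10, plus 3-hour gap → hour 13). The controlling bound is hour 16, so primary fermentation finishes at 16 + 2 = hour 18.

Working backward from the deadline:
To finish by hour 28, packaging (duration 1) must start no later than hour 27.
Since packaging (must start by hour 27, minus 3-hour gap → hour 24) depends on it, primary fermentation must finish by hour 24. Backing off its 2-hour duration gives a latest start of hour 22.
So primary fermentation can start as early as hour 16 and as late as hour 22, giving 22 − 16 = 6 hours of slack.

6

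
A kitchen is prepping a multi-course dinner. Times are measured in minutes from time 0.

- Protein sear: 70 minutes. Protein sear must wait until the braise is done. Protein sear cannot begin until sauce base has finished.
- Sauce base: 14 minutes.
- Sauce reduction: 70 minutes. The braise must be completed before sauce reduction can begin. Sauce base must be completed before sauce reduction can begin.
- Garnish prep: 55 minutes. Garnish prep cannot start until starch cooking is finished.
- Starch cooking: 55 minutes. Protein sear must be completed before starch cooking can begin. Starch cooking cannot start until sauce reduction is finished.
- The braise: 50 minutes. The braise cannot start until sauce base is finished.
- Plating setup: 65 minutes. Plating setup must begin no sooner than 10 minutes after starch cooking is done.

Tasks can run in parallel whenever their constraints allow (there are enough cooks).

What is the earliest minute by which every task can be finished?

264

Nothing blocks sauce base, so it runs from minute 0 to minute 14.
The braise waits on sauce base (finishes minute 14), so it starts at minute 14 and finishes at 14 + 50 = minute 64.
Sauce reduction has to wait for the braise (finishes minute 64); sauce base (finishes minute 14). The latest of these is minute 64, so sauce reduction runs minute 64 to 64 + 70 = minute 134.
Protein sear has to wait for the braise (finishes minute 64); sauce base (finishes minute 14). The latest of these is minute 64, so protein sear runs minute 64 to 64 + 70 = minute 134.
Starch cooking has to wait for protein sear (finishes minute 134); sauce reduction (finishes minute 134). The latest of these is minute 134, so starch cooking runs minute 134 to 134 + 55 = minute 189.
Garnish prep cannot begin until starch cooking (finishes minute 189). It runs from minute 189 to 189 + 55 = minute 244.
Plating setup waits on starch cooking (finishes minute 189, plus 10-minute gap → minute 199), so it starts at minute 199 and finishes at 199 + 65 = minute 264.
All tasks are finished once the last one completes. Finish times: Sauce base at 14, The braise at 64, Protein sear at 134, Sauce reduction at 134, Starch cooking at 189, Plating setup at 264, Garnish prep at 244. The latest is minute 264.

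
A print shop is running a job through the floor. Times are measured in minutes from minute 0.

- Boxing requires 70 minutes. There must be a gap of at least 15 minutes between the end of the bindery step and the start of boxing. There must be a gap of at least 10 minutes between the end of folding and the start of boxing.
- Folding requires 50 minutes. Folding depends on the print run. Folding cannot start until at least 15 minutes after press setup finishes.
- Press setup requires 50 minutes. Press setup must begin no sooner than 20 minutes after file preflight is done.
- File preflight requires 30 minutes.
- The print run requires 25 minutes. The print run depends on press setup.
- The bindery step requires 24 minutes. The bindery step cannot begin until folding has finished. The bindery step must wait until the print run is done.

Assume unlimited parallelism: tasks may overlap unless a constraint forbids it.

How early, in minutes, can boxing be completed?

284

File preflight can start immediately at minute 0; it finishes at minute 30.
Press setup cannot begin until file preflight (finishes minute 30, plus 20-minute gap → minute 50). It runs from minute 50 to 50 + 50 = minute 100.
After press setup (finishes minute 100), the print run can start at minute 100 and finishes at minute 125.
Folding needs all of the print run (finishes minute 125); press setup (finishes minute 100, plus 15-minute gap → minute 115). That puts its earliest start at minute 125; it finishes at 125 + 50 = minute 175.
For the bindery step: folding (finishes minute 175); the print run (finishes minute 125). Taking the maximum gives a start of minute 175, and it finishes at 175 + 24 = minute 199.
Boxing has to wait for the bindery step (finishes minute 199, plus 15-minute gap → minute 214); folding (finishes minute 175, plus 10-minute gap → minute 185). The latest of these is minute 214, so boxing runs minute 214 to 214 + 70 = minute 284.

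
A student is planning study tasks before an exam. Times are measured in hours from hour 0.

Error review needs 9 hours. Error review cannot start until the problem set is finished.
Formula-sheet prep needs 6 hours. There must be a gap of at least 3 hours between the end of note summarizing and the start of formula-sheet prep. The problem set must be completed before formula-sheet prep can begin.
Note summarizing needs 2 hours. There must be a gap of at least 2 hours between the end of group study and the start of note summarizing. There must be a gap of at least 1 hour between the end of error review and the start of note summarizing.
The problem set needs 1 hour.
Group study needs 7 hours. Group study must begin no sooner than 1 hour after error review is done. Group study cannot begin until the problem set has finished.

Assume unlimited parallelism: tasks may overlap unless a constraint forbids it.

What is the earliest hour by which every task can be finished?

The problem set has no prerequisites, so it starts at hour 0 and finishes at hour 1.
Error review waits on the problem set (finishes hour 1), so it starts at hour 1 and finishes at 1 + 9 = hour 10.
For group study: error review (finishes hour 10, plus 1-hour gap → hour 11); the problem set (finishes hour 1). Taking the maximum gives a start of hour 11, and it finishes at 11 + 7 = hour 18.
Note summarizing cannot start until group study (finishes hour 18, plus 2-hour gap → hour 20); error review (finishes hour 10, plus 1-hour gap → hour 11). The controlling bound is hour 20, so note summarizing finishes at 20 + 2 = hour 22.
Formula-sheet prep has to wait for note summarizing (finishes hour 22, plus 3-hour gap → hour 25); the problem set (finishes hour 1). The latest of these is hour 25, so formula-sheet prep runs hour 25 to 25 + 6 = hour 31.
All tasks are finished once the last one completes. Finish times: The problem set at 1, Error review at 10, Group study at 18, Note summarizing at 22, Formula-sheet prep at 31. The latest is hour 31.

31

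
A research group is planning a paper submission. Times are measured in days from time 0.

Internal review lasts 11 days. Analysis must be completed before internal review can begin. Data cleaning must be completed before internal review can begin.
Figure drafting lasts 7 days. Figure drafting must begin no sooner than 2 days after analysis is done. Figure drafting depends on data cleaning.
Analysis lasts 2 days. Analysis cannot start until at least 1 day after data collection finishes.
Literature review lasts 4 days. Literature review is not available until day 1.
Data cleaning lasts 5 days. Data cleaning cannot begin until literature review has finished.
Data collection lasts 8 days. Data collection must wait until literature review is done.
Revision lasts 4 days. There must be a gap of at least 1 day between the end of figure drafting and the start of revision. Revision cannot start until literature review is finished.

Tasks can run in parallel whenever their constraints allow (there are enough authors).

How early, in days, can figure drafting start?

18

Literature review waits on its own release at day 1, so it starts at day 1 and finishes at 1 + 4 = day 5.
After literature review (finishes day 5), data cleaning can start at day 5 and finishes at day 10.
After literature review (finishes day 5), data collection can start at day 5 and finishes at day 13.
Analysis waits on data collection (finishes day 13, plus 1-day gap → day 14), so it starts at day 14 and finishes at 14 + 2 = day 16.
Figure drafting waits on analysis (finishes day 16, plus 2-day gap → day 18); data cleaning (finishes day 10). The latest of these is day 18, which is the earliest figure drafting can start.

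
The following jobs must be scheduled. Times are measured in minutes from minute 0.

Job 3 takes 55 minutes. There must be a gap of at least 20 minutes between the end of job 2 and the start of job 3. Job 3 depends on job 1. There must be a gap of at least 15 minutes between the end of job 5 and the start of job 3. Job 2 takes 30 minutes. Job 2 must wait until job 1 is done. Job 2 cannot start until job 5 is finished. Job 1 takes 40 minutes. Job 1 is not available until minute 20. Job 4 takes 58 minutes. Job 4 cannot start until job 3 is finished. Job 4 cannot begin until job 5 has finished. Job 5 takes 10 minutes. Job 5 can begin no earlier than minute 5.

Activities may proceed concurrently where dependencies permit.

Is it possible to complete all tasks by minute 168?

Job 5 cannot begin until its own release at minute 5. It runs from minute 5 to 5 + 10 = minute 15.
Job 1 waits on its own release at minute 20, so it starts at minute 20 and finishes at 20 + 40 = minute 60.
Job 2 needs all of job 1 (finishes minute 60); job 5 (finishes minute 15). That puts its earliest start at minute 60; it finishes at 60 + 30 = minute 90.
Job 3 has to wait for job 2 (finishes minute 90, plus 20-minute gap → minute 110); job 1 (finishes minute 60); job 5 (finishes minute 15, plus 15-minute gap → minute 30). The latest of these is minute 110, so job 3 runs minute 110 to 110 + 55 = minute 165.
Job 4 cannot start until job 3 (finishes minute 165); job 5 (finishes minute 15). The controlling bound is minute 165, so job 4 finishes at 165 + 58 = minute 223.
The earliest everything can be done is minute 223, which is after the deadline of 168, so it is not possible.

No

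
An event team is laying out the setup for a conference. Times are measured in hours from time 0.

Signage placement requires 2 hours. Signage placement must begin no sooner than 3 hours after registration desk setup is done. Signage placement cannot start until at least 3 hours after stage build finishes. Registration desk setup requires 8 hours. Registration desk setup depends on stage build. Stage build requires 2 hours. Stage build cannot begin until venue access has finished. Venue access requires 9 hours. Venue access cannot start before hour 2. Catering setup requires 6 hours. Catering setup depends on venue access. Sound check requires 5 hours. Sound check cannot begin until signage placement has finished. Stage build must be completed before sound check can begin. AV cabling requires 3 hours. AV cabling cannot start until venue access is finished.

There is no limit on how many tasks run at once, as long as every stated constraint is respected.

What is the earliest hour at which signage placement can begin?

24

After its own release at hour 2, venue access can start at hour 2 and finishes at hour 11.
Stage build cannot begin until venue access (finishes hour 11). It runs from hour 11 to 11 + 2 = hour 13.
Registration desk setup cannot begin until stage build (finishes hour 13). It runs from hour 13 to 13 + 8 = hour 21.
Signage placement waits on registration desk setup (finishes hour 21, plus 3-hour gap → hour 24); stage build (finishes hour 13, plus 3-hour gap → hour 16). The latest of these is hour 24, which is the earliest signage placement can start.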